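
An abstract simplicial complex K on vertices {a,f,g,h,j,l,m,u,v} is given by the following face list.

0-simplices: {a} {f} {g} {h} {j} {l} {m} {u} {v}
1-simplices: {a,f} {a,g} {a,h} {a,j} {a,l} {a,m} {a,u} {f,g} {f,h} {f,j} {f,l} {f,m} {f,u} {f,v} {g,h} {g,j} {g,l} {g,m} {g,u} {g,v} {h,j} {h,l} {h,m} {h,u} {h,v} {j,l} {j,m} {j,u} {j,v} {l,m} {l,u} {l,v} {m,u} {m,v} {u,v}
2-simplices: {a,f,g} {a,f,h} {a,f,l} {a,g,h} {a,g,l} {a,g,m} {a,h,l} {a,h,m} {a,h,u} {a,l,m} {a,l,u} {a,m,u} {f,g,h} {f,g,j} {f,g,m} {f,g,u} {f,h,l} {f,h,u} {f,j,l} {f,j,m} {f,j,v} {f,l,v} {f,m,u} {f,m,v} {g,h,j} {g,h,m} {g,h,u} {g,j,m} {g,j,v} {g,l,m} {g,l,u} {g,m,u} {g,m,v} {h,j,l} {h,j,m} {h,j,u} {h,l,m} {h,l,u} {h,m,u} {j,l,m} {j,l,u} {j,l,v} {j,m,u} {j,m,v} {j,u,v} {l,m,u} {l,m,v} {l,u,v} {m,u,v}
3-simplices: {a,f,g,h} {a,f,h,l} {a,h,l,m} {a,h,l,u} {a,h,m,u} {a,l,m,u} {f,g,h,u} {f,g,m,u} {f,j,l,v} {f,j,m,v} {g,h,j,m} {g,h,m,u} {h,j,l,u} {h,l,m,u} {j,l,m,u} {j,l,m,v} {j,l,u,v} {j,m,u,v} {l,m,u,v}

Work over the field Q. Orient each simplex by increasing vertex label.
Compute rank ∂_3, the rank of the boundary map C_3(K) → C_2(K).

n_0=9 n_1=35 n_2=49 n_3=19  [Q]
∂1: piv[af,ag,ah,aj,al,am,au,fv] rk=8  ker:fg,fh,fj,fl,fm,fu,gh,gj,gl,gm,gu,gv,hj,hl,hm,hu,hv,jl,jm,ju,jv,lm,lu,lv,mu,mv,uv
∂2: piv[afg,afh,afl,agh,agl,agm,ahl,ahm,ahu,alm,alu,amu,fgj,fgm,fgu,fhu,fjl,fjm,fjv,flv,fmv,ghj,gjv,hju,juv] rk=25  ker:fgh,fhl,fmu,ghm,ghu,gjm,glm,glu,gmu,gmv,hjl,hjm,hlm,hlu,hmu,jlm,jlu,jlv,jmu,jmv,lmu,lmv,luv,muv
∂3: piv[afgh,afhl,ahlm,ahlu,ahmu,almu,fghu,fgmu,fjlv,fjmv,ghjm,ghmu,hjlu,jlmu,jlmv,jluv,jmuv] rk=17  ker:hlmu,lmuv
rk∂_3=17

rank∂_3=17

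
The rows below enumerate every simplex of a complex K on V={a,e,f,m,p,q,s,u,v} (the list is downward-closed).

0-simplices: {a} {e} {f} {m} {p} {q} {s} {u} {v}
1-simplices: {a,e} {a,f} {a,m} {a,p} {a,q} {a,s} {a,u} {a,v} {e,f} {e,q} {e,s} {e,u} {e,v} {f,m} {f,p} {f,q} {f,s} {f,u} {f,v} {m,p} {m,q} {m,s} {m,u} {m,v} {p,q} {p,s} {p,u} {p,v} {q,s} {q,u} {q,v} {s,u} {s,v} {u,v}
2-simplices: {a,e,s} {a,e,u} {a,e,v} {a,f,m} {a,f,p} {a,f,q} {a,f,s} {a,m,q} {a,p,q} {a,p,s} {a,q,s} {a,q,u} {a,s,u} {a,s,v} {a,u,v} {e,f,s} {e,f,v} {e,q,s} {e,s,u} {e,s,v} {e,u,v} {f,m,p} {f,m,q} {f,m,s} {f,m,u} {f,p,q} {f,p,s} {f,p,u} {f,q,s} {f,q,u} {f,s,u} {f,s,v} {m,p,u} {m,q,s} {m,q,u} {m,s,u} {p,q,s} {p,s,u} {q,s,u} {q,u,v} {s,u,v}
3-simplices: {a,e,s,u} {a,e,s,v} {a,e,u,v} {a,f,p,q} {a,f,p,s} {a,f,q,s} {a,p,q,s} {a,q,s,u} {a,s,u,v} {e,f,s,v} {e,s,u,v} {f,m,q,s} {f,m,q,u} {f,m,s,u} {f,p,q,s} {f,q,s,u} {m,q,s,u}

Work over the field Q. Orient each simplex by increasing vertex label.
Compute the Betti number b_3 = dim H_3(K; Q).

n_0=9 n_1=34 n_2=41 n_3=17  [Q]
∂1: piv[ae,af,am,ap,aq,as,au,av] rk=8  ker:ef,eq,es,eu,ev,fm,fp,fq,fs,fu,fv,mp,mq,ms,mu,mv,pq,ps,pu,pv,qs,qu,qv,su,sv,uv
∂2: piv[aes,aeu,aev,afm,afp,afq,afs,amq,apq,aps,aqs,aqu,asu,asv,auv,efs,efv,eqs,fmp,fms,fmu,fpu,fqu,quv] rk=24  ker:esu,esv,euv,fmq,fpq,fps,fqs,fsu,fsv,mpu,mqs,mqu,msu,pqs,psu,qsu,suv
∂3: piv[aesu,aesv,aeuv,afpq,afps,afqs,apqs,aqsu,asuv,efsv,fmqs,fmqu,fmsu,fqsu] rk=14  ker:esuv,fpqs,mqsu
b_3=(17−14)−0=3

b_3=3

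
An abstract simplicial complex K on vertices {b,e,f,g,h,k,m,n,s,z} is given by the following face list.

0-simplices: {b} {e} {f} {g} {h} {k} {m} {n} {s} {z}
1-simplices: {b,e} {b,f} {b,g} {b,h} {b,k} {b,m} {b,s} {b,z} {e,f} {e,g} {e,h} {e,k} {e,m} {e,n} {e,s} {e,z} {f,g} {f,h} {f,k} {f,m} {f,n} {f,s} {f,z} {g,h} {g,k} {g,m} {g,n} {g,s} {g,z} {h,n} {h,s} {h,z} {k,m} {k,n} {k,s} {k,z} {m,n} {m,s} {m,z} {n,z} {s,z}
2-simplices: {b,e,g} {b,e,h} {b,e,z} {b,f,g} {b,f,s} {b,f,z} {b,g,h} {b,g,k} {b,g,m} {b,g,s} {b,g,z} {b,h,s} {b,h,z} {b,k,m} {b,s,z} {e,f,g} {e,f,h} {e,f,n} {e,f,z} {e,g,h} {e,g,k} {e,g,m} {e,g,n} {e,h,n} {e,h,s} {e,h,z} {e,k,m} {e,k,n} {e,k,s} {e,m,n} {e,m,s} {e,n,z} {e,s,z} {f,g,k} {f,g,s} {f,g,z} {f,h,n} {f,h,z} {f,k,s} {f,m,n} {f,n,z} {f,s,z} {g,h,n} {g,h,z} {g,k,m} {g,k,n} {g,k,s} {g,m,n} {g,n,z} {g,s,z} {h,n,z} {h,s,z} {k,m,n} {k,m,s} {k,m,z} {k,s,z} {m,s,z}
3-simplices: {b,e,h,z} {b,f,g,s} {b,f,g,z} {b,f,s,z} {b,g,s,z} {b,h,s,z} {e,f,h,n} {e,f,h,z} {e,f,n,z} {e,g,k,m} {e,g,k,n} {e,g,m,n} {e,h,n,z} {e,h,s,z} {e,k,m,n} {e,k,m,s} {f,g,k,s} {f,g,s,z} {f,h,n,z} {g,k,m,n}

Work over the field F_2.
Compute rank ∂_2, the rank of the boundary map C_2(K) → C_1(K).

n_0=10 n_1=41 n_2=57 n_3=20  [Z2]
∂1: piv[be,bf,bg,bh,bk,bm,bs,bz,en] rk=9  ker:ef,eg,eh,ek,em,es,ez,fg,fh,fk,fm,fn,fs,fz,gh,gk,gm,gn,gs,gz,hn,hs,hz,km,kn,ks,kz,mn,ms,mz,nz,sz
∂2: piv[beg,beh,bez,bfg,bfs,bfz,bgh,bgk,bgm,bgs,bgz,bhs,bhz,bkm,bsz,efg,efh,efn,egk,egm,egn,ehn,ehs,ekn,eks,emn,ems,enz,fgk,fmn,kmz,ksz] rk=32  ker:efz,egh,ehz,ekm,esz,fgs,fgz,fhn,fhz,fks,fnz,fsz,ghn,ghz,gkm,gkn,gks,gmn,gnz,gsz,hnz,hsz,kmn,kms,msz
∂3: piv[behz,bfgs,bfgz,bfsz,bgsz,bhsz,efhn,efhz,efnz,egkm,egkn,egmn,ehnz,ehsz,ekmn,ekms,fgks] rk=17  ker:fgsz,fhnz,gkmn
rk∂_2=32

rank∂_2=32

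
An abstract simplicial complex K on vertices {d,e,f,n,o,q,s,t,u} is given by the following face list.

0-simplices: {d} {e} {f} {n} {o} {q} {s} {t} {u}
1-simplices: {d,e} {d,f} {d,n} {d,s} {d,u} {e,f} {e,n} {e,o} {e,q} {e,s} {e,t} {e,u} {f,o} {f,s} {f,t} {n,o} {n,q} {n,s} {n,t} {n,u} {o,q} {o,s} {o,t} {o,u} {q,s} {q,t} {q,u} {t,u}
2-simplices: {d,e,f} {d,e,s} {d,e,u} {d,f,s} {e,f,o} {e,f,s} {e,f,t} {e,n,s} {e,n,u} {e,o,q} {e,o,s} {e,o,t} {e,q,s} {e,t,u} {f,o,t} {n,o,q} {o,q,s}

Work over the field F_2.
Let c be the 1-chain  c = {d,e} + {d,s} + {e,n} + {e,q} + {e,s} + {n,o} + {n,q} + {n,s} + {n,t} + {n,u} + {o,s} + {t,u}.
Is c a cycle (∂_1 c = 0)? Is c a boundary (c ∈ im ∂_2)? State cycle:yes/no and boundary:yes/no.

cycle:yes boundary:no

n_0=9 n_1=28 n_2=17  [Z2]
∂1: piv[de,df,dn,ds,du,eo,eq,et] rk=8  ker:ef,en,es,eu,fo,fs,ft,no,nq,ns,nt,nu,oq,os,ot,ou,qs,qt,qu,tu
∂2: piv[def,des,deu,dfs,efo,eft,ens,enu,eoq,eos,eot,eqs,etu,noq] rk=14  ker:efs,fot,oqs
∂1c = 0
c vs im∂2: residual ≠ 0 ⇒ not boundary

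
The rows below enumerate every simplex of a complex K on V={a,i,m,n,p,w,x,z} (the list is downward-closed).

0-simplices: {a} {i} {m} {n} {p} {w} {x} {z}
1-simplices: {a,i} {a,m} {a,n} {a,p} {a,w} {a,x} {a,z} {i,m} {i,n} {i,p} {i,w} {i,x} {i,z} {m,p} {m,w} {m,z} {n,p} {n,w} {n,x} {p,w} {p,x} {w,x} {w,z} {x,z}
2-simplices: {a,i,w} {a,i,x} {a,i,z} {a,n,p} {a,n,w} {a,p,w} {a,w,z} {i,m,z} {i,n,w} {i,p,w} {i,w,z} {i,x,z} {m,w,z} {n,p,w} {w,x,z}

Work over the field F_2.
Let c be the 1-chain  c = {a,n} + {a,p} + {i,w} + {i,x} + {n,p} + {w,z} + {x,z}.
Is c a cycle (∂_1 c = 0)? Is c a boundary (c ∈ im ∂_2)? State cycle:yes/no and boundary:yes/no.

n_0=8 n_1=24 n_2=15  [Z2]
∂1: piv[ai,am,an,ap,aw,ax,az] rk=7  ker:im,in,ip,iw,ix,iz,mp,mw,mz,np,nw,nx,pw,px,wx,wz,xz
∂2: piv[aiw,aix,aiz,anp,anw,apw,awz,imz,inw,ipw,ixz,mwz,wxz] rk=13  ker:iwz,npw
∂1c = 0
c vs im∂2: reduces to 0 ⇒ boundary

cycle:yes boundary:yes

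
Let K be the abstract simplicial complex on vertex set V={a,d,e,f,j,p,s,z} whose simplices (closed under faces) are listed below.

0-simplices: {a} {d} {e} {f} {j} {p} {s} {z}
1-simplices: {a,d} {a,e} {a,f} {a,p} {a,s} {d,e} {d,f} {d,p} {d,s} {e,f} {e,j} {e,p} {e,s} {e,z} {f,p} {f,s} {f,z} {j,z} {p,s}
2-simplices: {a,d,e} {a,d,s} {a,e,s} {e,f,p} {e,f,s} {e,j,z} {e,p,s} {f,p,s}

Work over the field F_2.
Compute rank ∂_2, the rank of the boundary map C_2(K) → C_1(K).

n_0=8 n_1=19 n_2=8  [Z2]
∂1: piv[ad,ae,af,ap,as,ej,ez] rk=7  ker:de,df,dp,ds,ef,ep,es,fp,fs,fz,jz,ps
∂2: piv[ade,ads,aes,efp,efs,ejz,eps] rk=7  ker:fps
rk∂_2=7

rank∂_2=7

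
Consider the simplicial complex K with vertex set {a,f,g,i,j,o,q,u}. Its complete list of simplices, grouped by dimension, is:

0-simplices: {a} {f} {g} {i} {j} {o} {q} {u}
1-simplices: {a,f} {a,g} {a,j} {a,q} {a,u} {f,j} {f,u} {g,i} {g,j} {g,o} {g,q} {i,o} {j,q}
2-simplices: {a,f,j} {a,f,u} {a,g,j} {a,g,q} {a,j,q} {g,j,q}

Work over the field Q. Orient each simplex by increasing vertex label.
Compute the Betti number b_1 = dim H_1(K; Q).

n_0=8 n_1=13 n_2=6  [Q]
∂1: piv[af,ag,aj,aq,au,gi,go] rk=7  ker:fj,fu,gj,gq,io,jq
∂2: piv[afj,afu,agj,agq,ajq] rk=5  ker:gjq
b_1=(13−7)−5=1

b_1=1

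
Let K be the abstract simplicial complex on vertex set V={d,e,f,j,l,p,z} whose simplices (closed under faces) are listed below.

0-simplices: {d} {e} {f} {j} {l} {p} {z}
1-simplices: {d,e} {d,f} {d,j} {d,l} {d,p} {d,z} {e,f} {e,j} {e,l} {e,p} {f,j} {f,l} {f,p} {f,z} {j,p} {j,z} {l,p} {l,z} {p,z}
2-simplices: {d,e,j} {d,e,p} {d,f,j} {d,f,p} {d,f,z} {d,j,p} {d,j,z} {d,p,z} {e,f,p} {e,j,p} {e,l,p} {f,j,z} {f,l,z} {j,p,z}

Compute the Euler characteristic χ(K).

n_0=7 n_1=19 n_2=14
χ=+7−19+14=2

χ(K)=2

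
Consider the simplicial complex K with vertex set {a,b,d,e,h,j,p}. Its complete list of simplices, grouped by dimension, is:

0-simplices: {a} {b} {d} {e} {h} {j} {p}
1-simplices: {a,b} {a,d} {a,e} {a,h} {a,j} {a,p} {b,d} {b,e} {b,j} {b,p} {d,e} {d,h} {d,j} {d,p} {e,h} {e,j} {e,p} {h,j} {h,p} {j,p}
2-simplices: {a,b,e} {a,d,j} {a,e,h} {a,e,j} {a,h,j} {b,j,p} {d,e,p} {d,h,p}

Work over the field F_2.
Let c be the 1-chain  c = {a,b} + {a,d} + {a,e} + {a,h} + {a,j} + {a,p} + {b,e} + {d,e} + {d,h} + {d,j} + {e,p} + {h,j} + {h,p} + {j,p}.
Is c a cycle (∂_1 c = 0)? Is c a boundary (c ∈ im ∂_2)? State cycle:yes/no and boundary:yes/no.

cycle:yes boundary:no

n_0=7 n_1=20 n_2=8  [Z2]
∂1: piv[ab,ad,ae,ah,aj,ap] rk=6  ker:bd,be,bj,bp,de,dh,dj,dp,eh,ej,ep,hj,hp,jp
∂2: piv[abe,adj,aeh,aej,ahj,bjp,dep,dhp] rk=8
∂1c = 0
c vs im∂2: residual ≠ 0 ⇒ not boundary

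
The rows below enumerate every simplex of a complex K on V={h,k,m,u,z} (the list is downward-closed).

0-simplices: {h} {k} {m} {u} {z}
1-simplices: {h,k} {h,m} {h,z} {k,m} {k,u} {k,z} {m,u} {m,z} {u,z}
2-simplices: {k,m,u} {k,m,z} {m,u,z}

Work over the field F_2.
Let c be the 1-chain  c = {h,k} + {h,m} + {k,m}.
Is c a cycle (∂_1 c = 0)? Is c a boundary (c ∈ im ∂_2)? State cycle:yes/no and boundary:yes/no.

cycle:yes boundary:no

n_0=5 n_1=9 n_2=3  [Z2]
∂1: piv[hk,hm,hz,ku] rk=4  ker:km,kz,mu,mz,uz
∂2: piv[kmu,kmz,muz] rk=3
∂1c = 0
c vs im∂2: residual ≠ 0 ⇒ not boundary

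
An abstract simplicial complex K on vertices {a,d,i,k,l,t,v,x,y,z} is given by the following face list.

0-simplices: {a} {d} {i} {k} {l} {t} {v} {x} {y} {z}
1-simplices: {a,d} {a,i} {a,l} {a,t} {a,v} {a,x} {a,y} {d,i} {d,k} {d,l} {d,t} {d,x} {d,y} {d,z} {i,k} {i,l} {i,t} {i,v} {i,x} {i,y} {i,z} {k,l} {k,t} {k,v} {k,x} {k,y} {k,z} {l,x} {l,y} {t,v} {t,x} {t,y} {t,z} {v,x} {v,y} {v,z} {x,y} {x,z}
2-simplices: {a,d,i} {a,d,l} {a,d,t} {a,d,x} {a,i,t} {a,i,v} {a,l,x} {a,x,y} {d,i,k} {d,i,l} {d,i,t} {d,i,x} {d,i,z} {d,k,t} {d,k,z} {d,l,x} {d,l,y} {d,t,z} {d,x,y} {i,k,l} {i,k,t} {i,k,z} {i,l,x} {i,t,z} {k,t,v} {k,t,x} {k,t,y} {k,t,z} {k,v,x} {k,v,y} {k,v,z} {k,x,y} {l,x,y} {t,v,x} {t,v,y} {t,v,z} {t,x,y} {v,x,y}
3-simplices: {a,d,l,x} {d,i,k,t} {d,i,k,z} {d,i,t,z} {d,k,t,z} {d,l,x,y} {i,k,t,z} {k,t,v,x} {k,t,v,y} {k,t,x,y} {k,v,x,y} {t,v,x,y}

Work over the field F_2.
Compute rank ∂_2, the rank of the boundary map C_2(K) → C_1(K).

n_0=10 n_1=38 n_2=38 n_3=12  [Z2]
∂1: piv[ad,ai,al,at,av,ax,ay,dk,dz] rk=9  ker:di,dl,dt,dx,dy,ik,il,it,iv,ix,iy,iz,kl,kt,kv,kx,ky,kz,lx,ly,tv,tx,ty,tz,vx,vy,vz,xy,xz
∂2: piv[adi,adl,adt,adx,ait,aiv,alx,axy,dik,dil,dix,diz,dkt,dkz,dly,dtz,dxy,ikl,ktv,ktx,kty,kvx,kvy,kvz,kxy] rk=25  ker:dit,dlx,ikt,ikz,ilx,itz,ktz,lxy,tvx,tvy,tvz,txy,vxy
∂3: piv[adlx,dikt,dikz,ditz,dktz,dlxy,ktvx,ktvy,ktxy,kvxy] rk=10  ker:iktz,tvxy
rk∂_2=25

rank∂_2=25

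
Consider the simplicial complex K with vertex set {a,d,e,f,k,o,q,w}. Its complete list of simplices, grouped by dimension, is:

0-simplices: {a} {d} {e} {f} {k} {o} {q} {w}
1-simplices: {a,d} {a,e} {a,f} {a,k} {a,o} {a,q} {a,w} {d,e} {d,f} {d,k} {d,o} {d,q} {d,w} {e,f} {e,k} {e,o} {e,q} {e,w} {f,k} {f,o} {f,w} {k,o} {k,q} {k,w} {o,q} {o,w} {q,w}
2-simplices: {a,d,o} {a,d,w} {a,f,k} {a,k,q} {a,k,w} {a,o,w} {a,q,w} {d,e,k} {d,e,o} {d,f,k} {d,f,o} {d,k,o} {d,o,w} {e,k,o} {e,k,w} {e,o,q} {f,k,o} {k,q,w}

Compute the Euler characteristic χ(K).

χ(K)=-1

n_0=8 n_1=27 n_2=18
χ=+8−27+18=-1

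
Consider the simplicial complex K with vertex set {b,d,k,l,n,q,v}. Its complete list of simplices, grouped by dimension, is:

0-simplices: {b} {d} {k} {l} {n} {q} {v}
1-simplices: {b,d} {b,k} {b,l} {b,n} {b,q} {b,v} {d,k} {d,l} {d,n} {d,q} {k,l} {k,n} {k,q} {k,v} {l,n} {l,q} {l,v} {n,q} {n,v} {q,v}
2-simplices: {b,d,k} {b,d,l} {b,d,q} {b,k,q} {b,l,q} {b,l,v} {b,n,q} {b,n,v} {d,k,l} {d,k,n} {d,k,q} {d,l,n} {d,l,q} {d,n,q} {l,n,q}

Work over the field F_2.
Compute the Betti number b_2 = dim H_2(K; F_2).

n_0=7 n_1=20 n_2=15  [Z2]
∂1: piv[bd,bk,bl,bn,bq,bv] rk=6  ker:dk,dl,dn,dq,kl,kn,kq,kv,ln,lq,lv,nq,nv,qv
∂2: piv[bdk,bdl,bdq,bkq,blq,blv,bnq,bnv,dkl,dkn,dln,dnq] rk=12  ker:dkq,dlq,lnq
b_2=(15−12)−0=3

b_2=3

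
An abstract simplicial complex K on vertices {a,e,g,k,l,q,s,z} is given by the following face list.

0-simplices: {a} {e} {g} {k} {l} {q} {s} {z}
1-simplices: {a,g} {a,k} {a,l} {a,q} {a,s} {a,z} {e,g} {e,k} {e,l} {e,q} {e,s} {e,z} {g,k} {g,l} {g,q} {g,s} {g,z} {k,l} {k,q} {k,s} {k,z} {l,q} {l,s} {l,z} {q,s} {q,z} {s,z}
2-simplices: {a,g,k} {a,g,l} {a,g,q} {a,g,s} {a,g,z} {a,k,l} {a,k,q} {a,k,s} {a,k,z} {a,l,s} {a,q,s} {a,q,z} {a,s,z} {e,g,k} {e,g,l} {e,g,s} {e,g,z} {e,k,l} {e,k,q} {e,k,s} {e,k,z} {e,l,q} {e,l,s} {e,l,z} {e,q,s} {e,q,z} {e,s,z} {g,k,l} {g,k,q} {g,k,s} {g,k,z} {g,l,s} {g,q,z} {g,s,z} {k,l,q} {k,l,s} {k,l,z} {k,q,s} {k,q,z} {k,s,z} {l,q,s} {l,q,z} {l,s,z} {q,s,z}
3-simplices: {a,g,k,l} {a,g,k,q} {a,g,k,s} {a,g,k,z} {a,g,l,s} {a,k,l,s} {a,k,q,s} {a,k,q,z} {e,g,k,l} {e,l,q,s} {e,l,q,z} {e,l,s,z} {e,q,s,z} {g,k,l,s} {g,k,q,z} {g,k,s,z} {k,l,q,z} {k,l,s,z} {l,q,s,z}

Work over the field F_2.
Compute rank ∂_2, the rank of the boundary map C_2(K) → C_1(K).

n_0=8 n_1=27 n_2=44 n_3=19  [Z2]
∂1: piv[ag,ak,al,aq,as,az,eg] rk=7  ker:ek,el,eq,es,ez,gk,gl,gq,gs,gz,kl,kq,ks,kz,lq,ls,lz,qs,qz,sz
∂2: piv[agk,agl,agq,ags,agz,akl,akq,aks,akz,als,aqs,aqz,asz,egk,egl,egs,egz,ekq,elq,elz] rk=20  ker:ekl,eks,ekz,els,eqs,eqz,esz,gkl,gkq,gks,gkz,gls,gqz,gsz,klq,kls,klz,kqs,kqz,ksz,lqs,lqz,lsz,qsz
∂3: piv[agkl,agkq,agks,agkz,agls,akls,akqs,akqz,egkl,elqs,elqz,elsz,eqsz,gkqz,gksz,klqz,klsz] rk=17  ker:gkls,lqsz
rk∂_2=20

rank∂_2=20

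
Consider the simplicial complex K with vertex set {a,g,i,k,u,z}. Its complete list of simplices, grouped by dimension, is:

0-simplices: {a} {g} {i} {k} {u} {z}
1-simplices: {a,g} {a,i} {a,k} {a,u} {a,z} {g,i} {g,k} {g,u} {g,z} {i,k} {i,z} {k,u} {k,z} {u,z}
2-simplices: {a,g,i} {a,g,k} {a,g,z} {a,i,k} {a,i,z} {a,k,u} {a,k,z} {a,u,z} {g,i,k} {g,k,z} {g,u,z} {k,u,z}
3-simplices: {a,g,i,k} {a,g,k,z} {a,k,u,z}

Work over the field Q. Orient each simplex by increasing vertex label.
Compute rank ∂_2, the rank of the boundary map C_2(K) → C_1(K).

rank∂_2=9

n_0=6 n_1=14 n_2=12 n_3=3  [Q]
∂1: piv[ag,ai,ak,au,az] rk=5  ker:gi,gk,gu,gz,ik,iz,ku,kz,uz
∂2: piv[agi,agk,agz,aik,aiz,aku,akz,auz,guz] rk=9  ker:gik,gkz,kuz
∂3: piv[agik,agkz,akuz] rk=3
rk∂_2=9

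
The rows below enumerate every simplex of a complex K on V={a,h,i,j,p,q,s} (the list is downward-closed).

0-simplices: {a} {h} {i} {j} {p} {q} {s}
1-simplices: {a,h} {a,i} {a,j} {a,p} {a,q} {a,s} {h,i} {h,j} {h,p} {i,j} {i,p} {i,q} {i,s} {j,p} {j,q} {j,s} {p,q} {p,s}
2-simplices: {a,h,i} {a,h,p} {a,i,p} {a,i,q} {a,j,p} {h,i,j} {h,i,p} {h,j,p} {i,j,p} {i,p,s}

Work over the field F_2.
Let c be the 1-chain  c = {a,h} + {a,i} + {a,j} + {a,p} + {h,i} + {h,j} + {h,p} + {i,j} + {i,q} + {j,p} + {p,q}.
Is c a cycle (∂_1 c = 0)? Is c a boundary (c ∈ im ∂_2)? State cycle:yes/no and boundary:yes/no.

n_0=7 n_1=18 n_2=10  [Z2]
∂1: piv[ah,ai,aj,ap,aq,as] rk=6  ker:hi,hj,hp,ij,ip,iq,is,jp,jq,js,pq,ps
∂2: piv[ahi,ahp,aip,aiq,ajp,hij,hjp,ips] rk=8  ker:hip,ijp
∂1c = 0
c vs im∂2: residual ≠ 0 ⇒ not boundary

cycle:yes boundary:no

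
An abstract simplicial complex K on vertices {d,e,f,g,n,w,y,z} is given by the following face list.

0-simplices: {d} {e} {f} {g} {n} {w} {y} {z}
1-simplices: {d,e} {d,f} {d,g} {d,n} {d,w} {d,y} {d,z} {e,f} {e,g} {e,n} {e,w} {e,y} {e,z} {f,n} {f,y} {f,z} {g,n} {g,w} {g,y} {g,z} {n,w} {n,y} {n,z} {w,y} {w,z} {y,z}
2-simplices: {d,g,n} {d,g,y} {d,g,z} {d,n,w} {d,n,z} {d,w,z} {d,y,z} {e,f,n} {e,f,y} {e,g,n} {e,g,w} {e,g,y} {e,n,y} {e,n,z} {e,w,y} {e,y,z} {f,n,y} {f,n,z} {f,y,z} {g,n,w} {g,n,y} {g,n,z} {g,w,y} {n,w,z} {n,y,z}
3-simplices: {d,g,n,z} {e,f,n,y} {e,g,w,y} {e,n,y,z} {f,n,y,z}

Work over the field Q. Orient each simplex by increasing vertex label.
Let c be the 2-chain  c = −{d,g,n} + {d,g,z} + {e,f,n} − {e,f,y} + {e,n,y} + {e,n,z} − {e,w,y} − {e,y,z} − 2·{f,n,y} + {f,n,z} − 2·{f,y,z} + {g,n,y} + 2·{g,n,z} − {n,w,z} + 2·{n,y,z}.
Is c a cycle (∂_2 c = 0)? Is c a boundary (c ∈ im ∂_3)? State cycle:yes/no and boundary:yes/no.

n_0=8 n_1=26 n_2=25 n_3=5  [Q]
∂1: piv[de,df,dg,dn,dw,dy,dz] rk=7  ker:ef,eg,en,ew,ey,ez,fn,fy,fz,gn,gw,gy,gz,nw,ny,nz,wy,wz,yz
∂2: piv[dgn,dgy,dgz,dnw,dnz,dwz,dyz,efn,efy,egn,egw,egy,eny,enz,ewy,fnz,gnw] rk=17  ker:eyz,fny,fyz,gny,gnz,gwy,nwz,nyz
∂3: piv[dgnz,efny,egwy,enyz,fnyz] rk=5
∂2c = {d,n} − {d,z} + {e,n} − {e,w} − {f,y} + {f,z} + 2·{g,n} − {g,y} − {g,z} − {n,w} + 2·{n,y} + 3·{n,z} − {w,y} − {w,z} − {y,z}

cycle:no boundary:no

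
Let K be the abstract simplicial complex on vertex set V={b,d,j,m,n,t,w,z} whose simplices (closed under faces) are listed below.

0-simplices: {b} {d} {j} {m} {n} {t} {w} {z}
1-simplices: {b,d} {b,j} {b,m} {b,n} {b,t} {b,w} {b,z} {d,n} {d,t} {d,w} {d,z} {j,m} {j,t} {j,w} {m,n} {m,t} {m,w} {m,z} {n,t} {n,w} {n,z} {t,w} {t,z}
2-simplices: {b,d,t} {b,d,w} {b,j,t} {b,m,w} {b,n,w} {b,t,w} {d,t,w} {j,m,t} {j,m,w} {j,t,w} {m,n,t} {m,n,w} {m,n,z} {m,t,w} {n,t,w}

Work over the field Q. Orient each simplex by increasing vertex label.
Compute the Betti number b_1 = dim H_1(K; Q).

b_1=4

n_0=8 n_1=23 n_2=15  [Q]
∂1: piv[bd,bj,bm,bn,bt,bw,bz] rk=7  ker:dn,dt,dw,dz,jm,jt,jw,mn,mt,mw,mz,nt,nw,nz,tw,tz
∂2: piv[bdt,bdw,bjt,bmw,bnw,btw,jmt,jmw,jtw,mnt,mnw,mnz] rk=12  ker:dtw,mtw,ntw
b_1=(23−7)−12=4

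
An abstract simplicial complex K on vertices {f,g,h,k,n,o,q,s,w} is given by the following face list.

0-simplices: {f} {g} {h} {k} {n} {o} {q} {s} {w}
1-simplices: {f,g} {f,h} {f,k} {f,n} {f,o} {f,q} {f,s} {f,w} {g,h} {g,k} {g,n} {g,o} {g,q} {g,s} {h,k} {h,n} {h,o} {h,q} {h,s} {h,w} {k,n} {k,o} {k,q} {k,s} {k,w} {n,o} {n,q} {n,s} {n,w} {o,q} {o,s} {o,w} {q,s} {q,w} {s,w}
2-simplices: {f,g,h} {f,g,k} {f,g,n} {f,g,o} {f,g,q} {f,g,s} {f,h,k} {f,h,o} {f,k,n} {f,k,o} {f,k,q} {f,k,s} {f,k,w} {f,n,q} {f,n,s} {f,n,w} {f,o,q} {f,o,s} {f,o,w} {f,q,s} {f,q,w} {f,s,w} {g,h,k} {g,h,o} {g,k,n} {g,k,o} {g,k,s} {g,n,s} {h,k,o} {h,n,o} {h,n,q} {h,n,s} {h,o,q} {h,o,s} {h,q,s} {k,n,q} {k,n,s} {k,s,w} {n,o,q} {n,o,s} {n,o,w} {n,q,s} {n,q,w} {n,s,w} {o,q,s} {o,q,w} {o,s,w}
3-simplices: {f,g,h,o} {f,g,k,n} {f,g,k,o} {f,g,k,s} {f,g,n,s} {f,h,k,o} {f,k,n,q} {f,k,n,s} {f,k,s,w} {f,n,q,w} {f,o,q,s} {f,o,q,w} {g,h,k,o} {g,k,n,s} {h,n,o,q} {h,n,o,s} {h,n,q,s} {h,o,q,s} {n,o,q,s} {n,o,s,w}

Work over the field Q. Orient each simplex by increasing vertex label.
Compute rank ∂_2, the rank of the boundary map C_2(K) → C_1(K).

n_0=9 n_1=35 n_2=47 n_3=20  [Q]
∂1: piv[fg,fh,fk,fn,fo,fq,fs,fw] rk=8  ker:gh,gk,gn,go,gq,gs,hk,hn,ho,hq,hs,hw,kn,ko,kq,ks,kw,no,nq,ns,nw,oq,os,ow,qs,qw,sw
∂2: piv[fgh,fgk,fgn,fgo,fgq,fgs,fhk,fho,fkn,fko,fkq,fks,fkw,fnq,fns,fnw,foq,fos,fow,fqs,fqw,fsw,hno,hnq,hns,hoq] rk=26  ker:ghk,gho,gkn,gko,gks,gns,hko,hos,hqs,knq,kns,ksw,noq,nos,now,nqs,nqw,nsw,oqs,oqw,osw
∂3: piv[fgho,fgkn,fgko,fgks,fgns,fhko,fknq,fkns,fksw,fnqw,foqs,foqw,ghko,hnoq,hnos,hnqs,hoqs,nosw] rk=18  ker:gkns,noqs
rk∂_2=26

rank∂_2=26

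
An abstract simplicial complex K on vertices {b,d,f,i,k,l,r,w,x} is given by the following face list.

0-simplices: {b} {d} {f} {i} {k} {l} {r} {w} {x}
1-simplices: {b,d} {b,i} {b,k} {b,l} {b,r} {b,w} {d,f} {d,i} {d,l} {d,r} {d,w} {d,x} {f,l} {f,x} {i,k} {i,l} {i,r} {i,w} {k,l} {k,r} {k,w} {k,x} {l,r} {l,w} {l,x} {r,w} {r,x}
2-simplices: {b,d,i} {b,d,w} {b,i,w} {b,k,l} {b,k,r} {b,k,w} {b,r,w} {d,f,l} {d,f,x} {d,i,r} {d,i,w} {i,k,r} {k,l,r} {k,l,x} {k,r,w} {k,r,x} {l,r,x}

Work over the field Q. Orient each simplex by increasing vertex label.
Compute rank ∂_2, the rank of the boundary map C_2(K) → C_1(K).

rank∂_2=14

n_0=9 n_1=27 n_2=17  [Q]
∂1: piv[bd,bi,bk,bl,br,bw,df,dx] rk=8  ker:di,dl,dr,dw,fl,fx,ik,il,ir,iw,kl,kr,kw,kx,lr,lw,lx,rw,rx
∂2: piv[bdi,bdw,biw,bkl,bkr,bkw,brw,dfl,dfx,dir,ikr,klr,klx,krx] rk=14  ker:diw,krw,lrx
rk∂_2=14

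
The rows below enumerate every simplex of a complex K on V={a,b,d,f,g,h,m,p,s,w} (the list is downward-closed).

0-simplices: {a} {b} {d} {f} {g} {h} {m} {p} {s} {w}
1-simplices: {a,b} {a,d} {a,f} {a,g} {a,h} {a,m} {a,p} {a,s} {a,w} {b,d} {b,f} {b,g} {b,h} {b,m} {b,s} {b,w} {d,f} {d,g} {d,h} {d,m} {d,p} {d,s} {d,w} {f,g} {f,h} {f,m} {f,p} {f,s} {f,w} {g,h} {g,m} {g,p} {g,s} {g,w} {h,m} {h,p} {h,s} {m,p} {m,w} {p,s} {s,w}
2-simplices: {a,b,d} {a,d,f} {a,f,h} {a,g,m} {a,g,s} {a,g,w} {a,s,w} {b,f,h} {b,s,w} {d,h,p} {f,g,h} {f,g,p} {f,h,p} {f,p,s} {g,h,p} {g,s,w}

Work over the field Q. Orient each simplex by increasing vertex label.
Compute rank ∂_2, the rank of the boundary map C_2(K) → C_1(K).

n_0=10 n_1=41 n_2=16  [Q]
∂1: piv[ab,ad,af,ag,ah,am,ap,as,aw] rk=9  ker:bd,bf,bg,bh,bm,bs,bw,df,dg,dh,dm,dp,ds,dw,fg,fh,fm,fp,fs,fw,gh,gm,gp,gs,gw,hm,hp,hs,mp,mw,ps,sw
∂2: piv[abd,adf,afh,agm,ags,agw,asw,bfh,bsw,dhp,fgh,fgp,fhp,fps] rk=14  ker:ghp,gsw
rk∂_2=14

rank∂_2=14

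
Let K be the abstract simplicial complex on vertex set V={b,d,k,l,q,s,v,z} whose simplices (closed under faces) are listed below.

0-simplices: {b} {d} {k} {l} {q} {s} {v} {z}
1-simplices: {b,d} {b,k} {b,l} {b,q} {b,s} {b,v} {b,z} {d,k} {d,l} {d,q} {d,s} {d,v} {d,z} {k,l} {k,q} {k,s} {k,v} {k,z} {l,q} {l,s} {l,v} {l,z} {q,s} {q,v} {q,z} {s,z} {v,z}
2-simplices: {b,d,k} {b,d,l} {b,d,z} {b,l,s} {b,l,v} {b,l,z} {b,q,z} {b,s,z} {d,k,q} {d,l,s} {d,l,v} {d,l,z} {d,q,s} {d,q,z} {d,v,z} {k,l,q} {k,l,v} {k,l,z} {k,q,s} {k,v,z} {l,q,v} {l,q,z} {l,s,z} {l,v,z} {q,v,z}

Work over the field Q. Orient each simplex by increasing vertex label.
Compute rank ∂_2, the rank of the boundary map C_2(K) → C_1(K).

rank∂_2=20

n_0=8 n_1=27 n_2=25  [Q]
∂1: piv[bd,bk,bl,bq,bs,bv,bz] rk=7  ker:dk,dl,dq,ds,dv,dz,kl,kq,ks,kv,kz,lq,ls,lv,lz,qs,qv,qz,sz,vz
∂2: piv[bdk,bdl,bdz,bls,blv,blz,bqz,bsz,dkq,dls,dlv,dqs,dqz,dvz,klq,klv,klz,kqs,lqv,lqz] rk=20  ker:dlz,kvz,lsz,lvz,qvz
rk∂_2=20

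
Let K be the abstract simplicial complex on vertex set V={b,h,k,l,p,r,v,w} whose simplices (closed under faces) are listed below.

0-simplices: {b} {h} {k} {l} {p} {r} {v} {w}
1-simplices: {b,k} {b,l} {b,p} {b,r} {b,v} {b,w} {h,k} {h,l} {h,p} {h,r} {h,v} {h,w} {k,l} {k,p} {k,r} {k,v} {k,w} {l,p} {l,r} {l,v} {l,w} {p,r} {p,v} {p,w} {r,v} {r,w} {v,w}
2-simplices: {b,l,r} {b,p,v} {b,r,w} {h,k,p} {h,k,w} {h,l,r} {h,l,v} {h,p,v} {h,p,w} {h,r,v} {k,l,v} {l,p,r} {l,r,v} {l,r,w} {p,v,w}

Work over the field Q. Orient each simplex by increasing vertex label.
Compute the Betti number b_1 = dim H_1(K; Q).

b_1=6

n_0=8 n_1=27 n_2=15  [Q]
∂1: piv[bk,bl,bp,br,bv,bw,hk] rk=7  ker:hl,hp,hr,hv,hw,kl,kp,kr,kv,kw,lp,lr,lv,lw,pr,pv,pw,rv,rw,vw
∂2: piv[blr,bpv,brw,hkp,hkw,hlr,hlv,hpv,hpw,hrv,klv,lpr,lrw,pvw] rk=14  ker:lrv
b_1=(27−7)−14=6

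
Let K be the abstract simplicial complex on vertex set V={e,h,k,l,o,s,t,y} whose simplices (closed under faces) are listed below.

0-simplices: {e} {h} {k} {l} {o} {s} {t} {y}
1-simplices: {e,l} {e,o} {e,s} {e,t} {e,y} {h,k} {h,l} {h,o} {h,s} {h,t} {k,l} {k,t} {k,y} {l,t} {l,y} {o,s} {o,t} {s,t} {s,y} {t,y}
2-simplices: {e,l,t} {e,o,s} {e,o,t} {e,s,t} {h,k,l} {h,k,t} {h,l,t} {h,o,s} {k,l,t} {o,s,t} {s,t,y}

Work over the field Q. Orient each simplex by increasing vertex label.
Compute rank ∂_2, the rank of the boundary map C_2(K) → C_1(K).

rank∂_2=9

n_0=8 n_1=20 n_2=11  [Q]
∂1: piv[el,eo,es,et,ey,hk,hl] rk=7  ker:ho,hs,ht,kl,kt,ky,lt,ly,os,ot,st,sy,ty
∂2: piv[elt,eos,eot,est,hkl,hkt,hlt,hos,sty] rk=9  ker:klt,ost
rk∂_2=9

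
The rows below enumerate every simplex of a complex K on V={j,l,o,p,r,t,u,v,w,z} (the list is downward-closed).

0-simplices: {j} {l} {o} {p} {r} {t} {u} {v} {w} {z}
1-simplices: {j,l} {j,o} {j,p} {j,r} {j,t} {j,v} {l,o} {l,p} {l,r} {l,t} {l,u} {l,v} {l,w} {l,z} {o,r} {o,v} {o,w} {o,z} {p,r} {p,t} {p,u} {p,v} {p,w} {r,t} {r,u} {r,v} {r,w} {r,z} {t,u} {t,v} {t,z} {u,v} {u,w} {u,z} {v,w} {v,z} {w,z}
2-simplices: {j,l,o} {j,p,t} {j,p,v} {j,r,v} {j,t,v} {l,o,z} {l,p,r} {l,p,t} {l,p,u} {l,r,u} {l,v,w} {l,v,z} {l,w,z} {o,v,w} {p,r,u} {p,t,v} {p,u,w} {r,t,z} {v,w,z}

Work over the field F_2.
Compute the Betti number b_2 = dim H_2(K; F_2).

b_2=3

n_0=10 n_1=37 n_2=19  [Z2]
∂1: piv[jl,jo,jp,jr,jt,jv,lu,lw,lz] rk=9  ker:lo,lp,lr,lt,lv,or,ov,ow,oz,pr,pt,pu,pv,pw,rt,ru,rv,rw,rz,tu,tv,tz,uv,uw,uz,vw,vz,wz
∂2: piv[jlo,jpt,jpv,jrv,jtv,loz,lpr,lpt,lpu,lru,lvw,lvz,lwz,ovw,puw,rtz] rk=16  ker:pru,ptv,vwz
b_2=(19−16)−0=3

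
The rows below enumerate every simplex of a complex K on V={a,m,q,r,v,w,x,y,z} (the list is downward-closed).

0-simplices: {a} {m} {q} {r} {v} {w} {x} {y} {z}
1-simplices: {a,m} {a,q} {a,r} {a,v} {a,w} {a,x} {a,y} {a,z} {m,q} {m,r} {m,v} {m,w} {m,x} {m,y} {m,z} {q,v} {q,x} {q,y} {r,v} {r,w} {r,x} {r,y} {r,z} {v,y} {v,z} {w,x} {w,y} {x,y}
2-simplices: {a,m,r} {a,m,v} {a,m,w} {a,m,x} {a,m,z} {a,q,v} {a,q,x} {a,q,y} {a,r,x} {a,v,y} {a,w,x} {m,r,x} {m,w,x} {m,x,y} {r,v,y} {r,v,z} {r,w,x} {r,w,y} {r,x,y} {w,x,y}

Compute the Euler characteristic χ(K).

n_0=9 n_1=28 n_2=20
χ=+9−28+20=1

χ(K)=1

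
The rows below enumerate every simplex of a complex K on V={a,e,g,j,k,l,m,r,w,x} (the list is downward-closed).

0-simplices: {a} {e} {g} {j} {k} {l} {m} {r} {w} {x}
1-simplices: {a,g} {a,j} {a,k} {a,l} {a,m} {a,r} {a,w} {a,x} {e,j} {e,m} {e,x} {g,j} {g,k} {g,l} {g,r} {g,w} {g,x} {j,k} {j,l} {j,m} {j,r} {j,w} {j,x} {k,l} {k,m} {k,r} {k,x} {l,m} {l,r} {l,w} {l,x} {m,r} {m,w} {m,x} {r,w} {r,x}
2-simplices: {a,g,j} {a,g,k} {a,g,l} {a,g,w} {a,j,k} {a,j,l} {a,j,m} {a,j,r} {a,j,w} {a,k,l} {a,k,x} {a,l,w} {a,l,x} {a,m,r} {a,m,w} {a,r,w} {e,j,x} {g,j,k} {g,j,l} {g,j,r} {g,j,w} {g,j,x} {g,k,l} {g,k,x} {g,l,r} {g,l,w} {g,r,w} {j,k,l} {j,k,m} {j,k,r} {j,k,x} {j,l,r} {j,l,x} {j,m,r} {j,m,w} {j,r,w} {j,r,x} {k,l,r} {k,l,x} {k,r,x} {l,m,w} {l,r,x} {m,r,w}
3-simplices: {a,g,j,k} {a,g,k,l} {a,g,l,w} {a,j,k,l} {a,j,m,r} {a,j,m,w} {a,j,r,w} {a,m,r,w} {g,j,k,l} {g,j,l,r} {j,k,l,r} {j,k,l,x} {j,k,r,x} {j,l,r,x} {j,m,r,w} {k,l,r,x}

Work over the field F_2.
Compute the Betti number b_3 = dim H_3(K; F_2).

b_3=2

n_0=10 n_1=36 n_2=43 n_3=16  [Z2]
∂1: piv[ag,aj,ak,al,am,ar,aw,ax,ej] rk=9  ker:em,ex,gj,gk,gl,gr,gw,gx,jk,jl,jm,jr,jw,jx,kl,km,kr,kx,lm,lr,lw,lx,mr,mw,mx,rw,rx
∂2: piv[agj,agk,agl,agw,ajk,ajl,ajm,ajr,ajw,akl,akx,alw,alx,amr,amw,arw,ejx,gjr,gjx,gkx,glr,jkm,jkr,jrx,lmw] rk=25  ker:gjk,gjl,gjw,gkl,glw,grw,jkl,jkx,jlr,jlx,jmr,jmw,jrw,klr,klx,krx,lrx,mrw
∂3: piv[agjk,agkl,aglw,ajkl,ajmr,ajmw,ajrw,amrw,gjkl,gjlr,jklr,jklx,jkrx,jlrx] rk=14  ker:jmrw,klrx
b_3=(16−14)−0=2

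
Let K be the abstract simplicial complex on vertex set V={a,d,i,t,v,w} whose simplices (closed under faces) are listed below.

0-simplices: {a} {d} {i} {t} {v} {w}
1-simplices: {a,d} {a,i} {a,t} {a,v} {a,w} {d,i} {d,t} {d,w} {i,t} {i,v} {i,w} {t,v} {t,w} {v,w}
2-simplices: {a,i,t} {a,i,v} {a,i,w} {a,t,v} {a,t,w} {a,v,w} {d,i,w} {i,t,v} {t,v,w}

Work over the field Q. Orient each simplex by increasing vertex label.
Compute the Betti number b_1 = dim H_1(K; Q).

b_1=2

n_0=6 n_1=14 n_2=9  [Q]
∂1: piv[ad,ai,at,av,aw] rk=5  ker:di,dt,dw,it,iv,iw,tv,tw,vw
∂2: piv[ait,aiv,aiw,atv,atw,avw,diw] rk=7  ker:itv,tvw
b_1=(14−5)−7=2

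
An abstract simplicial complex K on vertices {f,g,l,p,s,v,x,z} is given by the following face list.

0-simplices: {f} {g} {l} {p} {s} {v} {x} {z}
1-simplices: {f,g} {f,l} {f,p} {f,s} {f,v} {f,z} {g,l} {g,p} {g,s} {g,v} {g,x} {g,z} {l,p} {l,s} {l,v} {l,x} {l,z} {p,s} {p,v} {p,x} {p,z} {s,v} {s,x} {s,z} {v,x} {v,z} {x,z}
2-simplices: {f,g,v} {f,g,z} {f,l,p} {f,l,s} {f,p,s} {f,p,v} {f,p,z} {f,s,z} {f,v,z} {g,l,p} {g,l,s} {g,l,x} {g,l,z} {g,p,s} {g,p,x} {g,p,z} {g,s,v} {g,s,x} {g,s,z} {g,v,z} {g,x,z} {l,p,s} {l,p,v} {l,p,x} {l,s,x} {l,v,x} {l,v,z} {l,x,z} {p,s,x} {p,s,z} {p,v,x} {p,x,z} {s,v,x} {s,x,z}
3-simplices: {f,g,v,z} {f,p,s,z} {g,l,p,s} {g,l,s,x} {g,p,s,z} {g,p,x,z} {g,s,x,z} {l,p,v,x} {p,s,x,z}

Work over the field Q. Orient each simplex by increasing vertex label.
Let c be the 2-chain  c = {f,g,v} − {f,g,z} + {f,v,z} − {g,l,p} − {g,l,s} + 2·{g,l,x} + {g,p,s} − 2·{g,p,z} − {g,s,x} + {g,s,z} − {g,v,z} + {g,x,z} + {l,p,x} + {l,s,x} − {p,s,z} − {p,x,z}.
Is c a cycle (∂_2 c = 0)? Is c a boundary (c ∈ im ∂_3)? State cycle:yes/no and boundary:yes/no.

cycle:yes boundary:no

n_0=8 n_1=27 n_2=34 n_3=9  [Q]
∂1: piv[fg,fl,fp,fs,fv,fz,gx] rk=7  ker:gl,gp,gs,gv,gz,lp,ls,lv,lx,lz,ps,pv,px,pz,sv,sx,sz,vx,vz,xz
∂2: piv[fgv,fgz,flp,fls,fps,fpv,fpz,fsz,fvz,glp,gls,glx,glz,gpx,gpz,gsv,gsx,gxz,lpv,lvx] rk=20  ker:gps,gsz,gvz,lps,lpx,lsx,lvz,lxz,psx,psz,pvx,pxz,svx,sxz
∂3: piv[fgvz,fpsz,glps,glsx,gpsz,gpxz,gsxz,lpvx,psxz] rk=9
∂2c = 0
c vs im∂3: residual ≠ 0 ⇒ not boundary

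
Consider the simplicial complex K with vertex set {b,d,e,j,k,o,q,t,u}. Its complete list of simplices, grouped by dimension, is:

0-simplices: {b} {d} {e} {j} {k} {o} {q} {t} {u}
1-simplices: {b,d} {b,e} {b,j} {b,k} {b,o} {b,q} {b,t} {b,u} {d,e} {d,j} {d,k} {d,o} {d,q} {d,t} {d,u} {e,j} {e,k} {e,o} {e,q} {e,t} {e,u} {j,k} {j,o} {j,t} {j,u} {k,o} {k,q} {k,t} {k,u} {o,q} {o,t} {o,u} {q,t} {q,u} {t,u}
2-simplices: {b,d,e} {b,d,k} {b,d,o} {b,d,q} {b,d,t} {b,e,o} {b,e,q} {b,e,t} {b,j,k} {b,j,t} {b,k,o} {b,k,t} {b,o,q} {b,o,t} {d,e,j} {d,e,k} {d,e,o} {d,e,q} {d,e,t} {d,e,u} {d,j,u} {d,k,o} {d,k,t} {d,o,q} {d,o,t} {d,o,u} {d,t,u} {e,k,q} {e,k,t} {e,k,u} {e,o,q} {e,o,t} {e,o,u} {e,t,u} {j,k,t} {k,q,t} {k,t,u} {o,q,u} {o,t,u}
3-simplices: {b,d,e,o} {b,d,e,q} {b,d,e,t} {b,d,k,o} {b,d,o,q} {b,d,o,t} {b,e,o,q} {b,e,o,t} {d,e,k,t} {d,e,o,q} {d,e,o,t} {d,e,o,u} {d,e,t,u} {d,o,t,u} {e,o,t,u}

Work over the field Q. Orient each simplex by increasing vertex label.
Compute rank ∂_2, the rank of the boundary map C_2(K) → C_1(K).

n_0=9 n_1=35 n_2=39 n_3=15  [Q]
∂1: piv[bd,be,bj,bk,bo,bq,bt,bu] rk=8  ker:de,dj,dk,do,dq,dt,du,ej,ek,eo,eq,et,eu,jk,jo,jt,ju,ko,kq,kt,ku,oq,ot,ou,qt,qu,tu
∂2: piv[bde,bdk,bdo,bdq,bdt,beo,beq,bet,bjk,bjt,bko,bkt,boq,bot,dej,dek,deu,dju,dou,dtu,ekq,eku,kqt,oqu] rk=24  ker:deo,deq,det,dko,dkt,doq,dot,ekt,eoq,eot,eou,etu,jkt,ktu,otu
∂3: piv[bdeo,bdeq,bdet,bdko,bdoq,bdot,beoq,beot,dekt,deou,detu,dotu] rk=12  ker:deoq,deot,eotu
rk∂_2=24

rank∂_2=24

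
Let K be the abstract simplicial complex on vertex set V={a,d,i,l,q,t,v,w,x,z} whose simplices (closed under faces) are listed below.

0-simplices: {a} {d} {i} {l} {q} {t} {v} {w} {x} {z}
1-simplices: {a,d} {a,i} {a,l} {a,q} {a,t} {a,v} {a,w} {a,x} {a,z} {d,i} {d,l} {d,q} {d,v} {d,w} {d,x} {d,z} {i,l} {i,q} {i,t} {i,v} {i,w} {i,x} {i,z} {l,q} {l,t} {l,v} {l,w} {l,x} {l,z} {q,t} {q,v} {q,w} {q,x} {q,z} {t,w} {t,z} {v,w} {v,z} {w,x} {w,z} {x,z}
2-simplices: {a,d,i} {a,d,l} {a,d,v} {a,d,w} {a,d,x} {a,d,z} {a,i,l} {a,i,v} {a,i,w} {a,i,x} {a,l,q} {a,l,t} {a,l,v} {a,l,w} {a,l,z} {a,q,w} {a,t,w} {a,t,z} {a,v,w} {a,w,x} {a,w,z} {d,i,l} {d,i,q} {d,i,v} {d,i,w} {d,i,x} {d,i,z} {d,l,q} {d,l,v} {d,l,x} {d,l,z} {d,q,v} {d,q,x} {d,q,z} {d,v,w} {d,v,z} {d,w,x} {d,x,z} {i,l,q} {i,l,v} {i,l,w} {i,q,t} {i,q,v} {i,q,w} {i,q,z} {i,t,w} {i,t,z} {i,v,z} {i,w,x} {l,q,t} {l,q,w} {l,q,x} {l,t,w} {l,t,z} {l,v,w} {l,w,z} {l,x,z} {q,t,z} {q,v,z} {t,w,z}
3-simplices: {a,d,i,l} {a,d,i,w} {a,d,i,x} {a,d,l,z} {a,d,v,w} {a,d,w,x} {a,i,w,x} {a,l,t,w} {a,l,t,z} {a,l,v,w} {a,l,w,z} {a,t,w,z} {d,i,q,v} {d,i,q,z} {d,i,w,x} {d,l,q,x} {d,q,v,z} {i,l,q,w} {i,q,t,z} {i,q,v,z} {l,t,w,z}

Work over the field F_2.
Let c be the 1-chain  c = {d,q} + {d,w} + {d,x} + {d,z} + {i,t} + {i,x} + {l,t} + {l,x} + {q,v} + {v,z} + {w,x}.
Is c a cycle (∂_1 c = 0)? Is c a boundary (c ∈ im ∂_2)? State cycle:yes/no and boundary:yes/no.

cycle:yes boundary:yes

n_0=10 n_1=41 n_2=60 n_3=21  [Z2]
∂1: piv[ad,ai,al,aq,at,av,aw,ax,az] rk=9  ker:di,dl,dq,dv,dw,dx,dz,il,iq,it,iv,iw,ix,iz,lq,lt,lv,lw,lx,lz,qt,qv,qw,qx,qz,tw,tz,vw,vz,wx,wz,xz
∂2: piv[adi,adl,adv,adw,adx,adz,ail,aiv,aiw,aix,alq,alt,alv,alw,alz,aqw,atw,atz,avw,awx,awz,diq,diz,dlq,dlx,dqv,dqx,dqz,dvz,dxz,iqt,itw] rk=32  ker:dil,div,diw,dix,dlv,dlz,dvw,dwx,ilq,ilv,ilw,iqv,iqw,iqz,itz,ivz,iwx,lqt,lqw,lqx,ltw,ltz,lvw,lwz,lxz,qtz,qvz,twz
∂3: piv[adil,adiw,adix,adlz,advw,adwx,aiwx,altw,altz,alvw,alwz,atwz,diqv,diqz,dlqx,dqvz,ilqw,iqtz,iqvz] rk=19  ker:diwx,ltwz
∂1c = 0
c vs im∂2: reduces to 0 ⇒ boundary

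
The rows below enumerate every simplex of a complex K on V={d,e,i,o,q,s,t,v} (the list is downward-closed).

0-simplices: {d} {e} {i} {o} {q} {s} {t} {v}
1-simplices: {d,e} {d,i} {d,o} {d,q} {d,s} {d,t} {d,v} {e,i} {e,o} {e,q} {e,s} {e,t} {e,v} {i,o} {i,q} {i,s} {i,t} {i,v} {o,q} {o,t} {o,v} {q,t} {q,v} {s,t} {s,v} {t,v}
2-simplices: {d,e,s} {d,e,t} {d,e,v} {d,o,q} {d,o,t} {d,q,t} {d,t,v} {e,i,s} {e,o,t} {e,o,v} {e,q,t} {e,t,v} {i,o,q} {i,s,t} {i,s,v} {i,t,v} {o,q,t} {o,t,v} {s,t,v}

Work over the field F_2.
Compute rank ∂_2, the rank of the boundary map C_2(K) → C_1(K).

n_0=8 n_1=26 n_2=19  [Z2]
∂1: piv[de,di,do,dq,ds,dt,dv] rk=7  ker:ei,eo,eq,es,et,ev,io,iq,is,it,iv,oq,ot,ov,qt,qv,st,sv,tv
∂2: piv[des,det,dev,doq,dot,dqt,dtv,eis,eot,eov,eqt,ioq,ist,isv,itv] rk=15  ker:etv,oqt,otv,stv
rk∂_2=15

rank∂_2=15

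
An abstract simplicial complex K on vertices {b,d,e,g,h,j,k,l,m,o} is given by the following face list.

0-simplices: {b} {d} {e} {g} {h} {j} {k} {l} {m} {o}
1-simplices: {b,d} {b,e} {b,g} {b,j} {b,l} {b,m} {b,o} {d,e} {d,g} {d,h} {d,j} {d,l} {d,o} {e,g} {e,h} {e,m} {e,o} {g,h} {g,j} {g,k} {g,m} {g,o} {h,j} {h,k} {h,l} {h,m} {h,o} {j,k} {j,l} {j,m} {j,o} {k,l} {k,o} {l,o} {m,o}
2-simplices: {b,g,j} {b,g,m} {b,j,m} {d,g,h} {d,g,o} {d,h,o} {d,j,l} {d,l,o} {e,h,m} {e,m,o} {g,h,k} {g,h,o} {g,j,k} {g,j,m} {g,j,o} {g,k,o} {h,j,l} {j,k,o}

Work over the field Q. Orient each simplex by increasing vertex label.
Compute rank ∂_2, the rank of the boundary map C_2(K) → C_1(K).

n_0=10 n_1=35 n_2=18  [Q]
∂1: piv[bd,be,bg,bj,bl,bm,bo,dh,gk] rk=9  ker:de,dg,dj,dl,do,eg,eh,em,eo,gh,gj,gm,go,hj,hk,hl,hm,ho,jk,jl,jm,jo,kl,ko,lo,mo
∂2: piv[bgj,bgm,bjm,dgh,dgo,dho,djl,dlo,ehm,emo,ghk,gjk,gjo,gko,hjl] rk=15  ker:gho,gjm,jko
rk∂_2=15

rank∂_2=15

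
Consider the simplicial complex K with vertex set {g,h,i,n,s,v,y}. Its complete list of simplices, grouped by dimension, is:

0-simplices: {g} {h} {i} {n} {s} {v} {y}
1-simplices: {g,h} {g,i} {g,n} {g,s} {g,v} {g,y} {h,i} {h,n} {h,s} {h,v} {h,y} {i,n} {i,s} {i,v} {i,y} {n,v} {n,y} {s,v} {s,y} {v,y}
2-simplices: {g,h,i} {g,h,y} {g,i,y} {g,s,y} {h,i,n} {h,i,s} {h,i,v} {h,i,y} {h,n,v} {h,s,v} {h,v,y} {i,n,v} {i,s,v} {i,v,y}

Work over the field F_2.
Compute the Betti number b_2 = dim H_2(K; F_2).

b_2=4

n_0=7 n_1=20 n_2=14  [Z2]
∂1: piv[gh,gi,gn,gs,gv,gy] rk=6  ker:hi,hn,hs,hv,hy,in,is,iv,iy,nv,ny,sv,sy,vy
∂2: piv[ghi,ghy,giy,gsy,hin,his,hiv,hnv,hsv,hvy] rk=10  ker:hiy,inv,isv,ivy
b_2=(14−10)−0=4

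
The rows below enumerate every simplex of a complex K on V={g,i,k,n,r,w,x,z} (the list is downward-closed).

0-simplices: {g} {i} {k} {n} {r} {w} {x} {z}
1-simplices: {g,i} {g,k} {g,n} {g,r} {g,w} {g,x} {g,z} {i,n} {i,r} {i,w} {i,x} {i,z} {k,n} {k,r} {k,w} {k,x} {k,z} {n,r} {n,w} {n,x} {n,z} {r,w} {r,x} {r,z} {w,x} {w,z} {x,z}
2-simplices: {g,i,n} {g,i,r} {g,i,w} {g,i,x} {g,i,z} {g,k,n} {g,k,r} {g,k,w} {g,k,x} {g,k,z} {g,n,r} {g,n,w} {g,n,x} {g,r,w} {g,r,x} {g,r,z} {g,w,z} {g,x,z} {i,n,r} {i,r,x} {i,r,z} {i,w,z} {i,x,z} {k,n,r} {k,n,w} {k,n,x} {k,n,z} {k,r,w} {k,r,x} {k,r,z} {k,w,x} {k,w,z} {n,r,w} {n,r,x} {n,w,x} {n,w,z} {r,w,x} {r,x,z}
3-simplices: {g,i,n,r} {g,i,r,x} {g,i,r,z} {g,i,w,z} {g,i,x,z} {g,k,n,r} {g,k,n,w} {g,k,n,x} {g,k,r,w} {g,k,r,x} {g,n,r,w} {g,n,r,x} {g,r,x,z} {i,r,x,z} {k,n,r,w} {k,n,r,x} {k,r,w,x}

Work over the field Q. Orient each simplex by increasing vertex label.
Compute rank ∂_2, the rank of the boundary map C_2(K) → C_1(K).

n_0=8 n_1=27 n_2=38 n_3=17  [Q]
∂1: piv[gi,gk,gn,gr,gw,gx,gz] rk=7  ker:in,ir,iw,ix,iz,kn,kr,kw,kx,kz,nr,nw,nx,nz,rw,rx,rz,wx,wz,xz
∂2: piv[gin,gir,giw,gix,giz,gkn,gkr,gkw,gkx,gkz,gnr,gnw,gnx,grw,grx,grz,gwz,gxz,knz,kwx] rk=20  ker:inr,irx,irz,iwz,ixz,knr,knw,knx,krw,krx,krz,kwz,nrw,nrx,nwx,nwz,rwx,rxz
∂3: piv[ginr,girx,girz,giwz,gixz,gknr,gknw,gknx,gkrw,gkrx,gnrw,gnrx,grxz,krwx] rk=14  ker:irxz,knrw,knrx
rk∂_2=20

rank∂_2=20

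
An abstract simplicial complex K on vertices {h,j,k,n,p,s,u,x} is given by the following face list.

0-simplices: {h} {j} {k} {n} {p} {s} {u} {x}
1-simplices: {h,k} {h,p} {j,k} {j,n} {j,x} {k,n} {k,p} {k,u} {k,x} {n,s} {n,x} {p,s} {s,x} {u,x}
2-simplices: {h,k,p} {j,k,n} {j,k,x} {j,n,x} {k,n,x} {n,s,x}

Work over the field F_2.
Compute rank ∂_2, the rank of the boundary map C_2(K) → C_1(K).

rank∂_2=5

n_0=8 n_1=14 n_2=6  [Z2]
∂1: piv[hk,hp,jk,jn,jx,ku,ns] rk=7  ker:kn,kp,kx,nx,ps,sx,ux
∂2: piv[hkp,jkn,jkx,jnx,nsx] rk=5  ker:knx
rk∂_2=5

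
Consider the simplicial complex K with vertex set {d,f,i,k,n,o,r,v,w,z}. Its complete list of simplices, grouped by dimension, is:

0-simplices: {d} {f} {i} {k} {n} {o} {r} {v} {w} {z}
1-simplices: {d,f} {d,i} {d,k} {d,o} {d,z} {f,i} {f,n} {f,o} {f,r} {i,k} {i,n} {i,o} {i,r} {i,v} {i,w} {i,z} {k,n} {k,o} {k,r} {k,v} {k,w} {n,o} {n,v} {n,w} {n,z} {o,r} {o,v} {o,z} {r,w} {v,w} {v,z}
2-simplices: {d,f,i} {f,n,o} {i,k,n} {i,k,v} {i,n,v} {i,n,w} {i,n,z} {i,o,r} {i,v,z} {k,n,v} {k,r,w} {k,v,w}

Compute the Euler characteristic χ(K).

n_0=10 n_1=31 n_2=12
χ=+10−31+12=-9

χ(K)=-9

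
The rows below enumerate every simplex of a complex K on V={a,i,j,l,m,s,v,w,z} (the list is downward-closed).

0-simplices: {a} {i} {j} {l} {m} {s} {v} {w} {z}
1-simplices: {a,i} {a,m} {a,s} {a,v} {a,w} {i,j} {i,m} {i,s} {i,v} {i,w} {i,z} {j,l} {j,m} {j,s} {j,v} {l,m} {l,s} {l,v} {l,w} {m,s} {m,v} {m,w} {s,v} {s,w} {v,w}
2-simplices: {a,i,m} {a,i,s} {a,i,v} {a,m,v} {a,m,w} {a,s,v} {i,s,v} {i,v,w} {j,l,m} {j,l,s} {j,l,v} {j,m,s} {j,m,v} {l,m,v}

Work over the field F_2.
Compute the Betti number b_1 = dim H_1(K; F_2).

n_0=9 n_1=25 n_2=14  [Z2]
∂1: piv[ai,am,as,av,aw,ij,iz,jl] rk=8  ker:im,is,iv,iw,jm,js,jv,lm,ls,lv,lw,ms,mv,mw,sv,sw,vw
∂2: piv[aim,ais,aiv,amv,amw,asv,ivw,jlm,jls,jlv,jms,jmv] rk=12  ker:isv,lmv
b_1=(25−8)−12=5

b_1=5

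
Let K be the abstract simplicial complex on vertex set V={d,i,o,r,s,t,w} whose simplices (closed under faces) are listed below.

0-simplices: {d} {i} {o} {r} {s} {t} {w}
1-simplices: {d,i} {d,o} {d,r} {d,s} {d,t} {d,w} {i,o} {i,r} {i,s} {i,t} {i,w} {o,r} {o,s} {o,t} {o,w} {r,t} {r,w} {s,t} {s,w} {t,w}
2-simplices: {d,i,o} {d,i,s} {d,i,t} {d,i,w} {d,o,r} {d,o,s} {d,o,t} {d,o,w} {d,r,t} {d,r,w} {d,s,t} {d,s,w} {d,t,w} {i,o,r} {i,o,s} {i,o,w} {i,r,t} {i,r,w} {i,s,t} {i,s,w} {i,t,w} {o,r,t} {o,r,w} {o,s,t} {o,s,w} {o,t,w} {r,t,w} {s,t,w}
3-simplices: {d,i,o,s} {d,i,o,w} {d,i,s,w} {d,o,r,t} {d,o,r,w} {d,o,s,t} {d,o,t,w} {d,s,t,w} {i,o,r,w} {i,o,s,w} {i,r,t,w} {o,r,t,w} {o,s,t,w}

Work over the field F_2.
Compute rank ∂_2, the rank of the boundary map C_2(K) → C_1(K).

n_0=7 n_1=20 n_2=28 n_3=13  [Z2]
∂1: piv[di,do,dr,ds,dt,dw] rk=6  ker:io,ir,is,it,iw,or,os,ot,ow,rt,rw,st,sw,tw
∂2: piv[dio,dis,dit,diw,dor,dos,dot,dow,drt,drw,dst,dsw,dtw,ior] rk=14  ker:ios,iow,irt,irw,ist,isw,itw,ort,orw,ost,osw,otw,rtw,stw
∂3: piv[dios,diow,disw,dort,dorw,dost,dotw,dstw,iorw,iosw,irtw,ortw] rk=12  ker:ostw
rk∂_2=14

rank∂_2=14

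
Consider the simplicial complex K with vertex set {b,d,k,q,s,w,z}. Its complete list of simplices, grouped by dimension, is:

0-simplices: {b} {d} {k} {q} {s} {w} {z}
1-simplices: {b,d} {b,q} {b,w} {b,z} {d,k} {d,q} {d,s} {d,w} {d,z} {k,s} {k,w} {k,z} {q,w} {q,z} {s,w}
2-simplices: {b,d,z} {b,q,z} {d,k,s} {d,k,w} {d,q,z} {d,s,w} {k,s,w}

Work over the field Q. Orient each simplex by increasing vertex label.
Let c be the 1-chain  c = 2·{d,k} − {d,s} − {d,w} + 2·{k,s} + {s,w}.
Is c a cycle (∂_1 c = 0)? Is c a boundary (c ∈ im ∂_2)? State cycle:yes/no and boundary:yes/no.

cycle:yes boundary:yes

n_0=7 n_1=15 n_2=7  [Q]
∂1: piv[bd,bq,bw,bz,dk,ds] rk=6  ker:dq,dw,dz,ks,kw,kz,qw,qz,sw
∂2: piv[bdz,bqz,dks,dkw,dqz,dsw] rk=6  ker:ksw
∂1c = 0
c vs im∂2: reduces to 0 ⇒ boundary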